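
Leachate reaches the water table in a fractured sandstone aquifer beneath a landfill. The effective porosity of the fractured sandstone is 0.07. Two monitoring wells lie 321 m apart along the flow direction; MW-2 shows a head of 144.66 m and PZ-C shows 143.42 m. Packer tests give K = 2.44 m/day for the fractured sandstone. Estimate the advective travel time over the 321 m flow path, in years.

6.53

Hydraulic gradient i = (144.66 − 143.42) / 321 = 1.24 / 321 = 0.003863.
Darcy flux q = K · i = 2.440 × 0.003863 = 0.009426 m/day.
Seepage velocity v = q / n_e = 0.009426 / 0.07 = 0.1347 m/day.
Travel time t = L / v = 321 / 0.1347 = 2384 days = 6.527 years.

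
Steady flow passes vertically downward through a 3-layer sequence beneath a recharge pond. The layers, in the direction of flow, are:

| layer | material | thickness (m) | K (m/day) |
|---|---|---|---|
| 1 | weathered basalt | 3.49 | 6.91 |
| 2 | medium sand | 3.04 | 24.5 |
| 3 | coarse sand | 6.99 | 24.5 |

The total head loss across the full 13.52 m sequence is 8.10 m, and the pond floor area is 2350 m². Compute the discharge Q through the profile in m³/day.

Flow is perpendicular to layering, so the layers act in series and the equivalent K is the thickness-weighted harmonic mean.
Total thickness L = 3.49 + 3.04 + 6.99 = 13.52 m.
Σ(b_i/K_i) = 3.49/6.91 + 3.04/24.5 + 6.99/24.5 = 0.9145 d.
K_eq = L / Σ(b_i/K_i) = 13.52 / 0.9145 = 14.78 m/day.
Q = K_eq · A · (Δh/L) = 14.78 × 2350 × (8.10/13.52) = 20816 m³/day.

20800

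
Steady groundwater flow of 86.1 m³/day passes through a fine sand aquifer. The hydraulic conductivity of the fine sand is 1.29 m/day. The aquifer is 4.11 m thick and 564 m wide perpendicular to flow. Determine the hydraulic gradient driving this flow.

Cross-sectional area A = 564 × 4.11 = 2318 m².
From Q = K·A·i, i = Q / (K·A) = 86.1 / (1.290 × 2318) = 0.02879.

0.0288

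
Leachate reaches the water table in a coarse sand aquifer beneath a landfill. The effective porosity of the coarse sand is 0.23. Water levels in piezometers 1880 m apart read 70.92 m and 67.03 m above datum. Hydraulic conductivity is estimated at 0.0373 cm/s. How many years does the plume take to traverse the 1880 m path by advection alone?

Convert K: 0.0373 cm/s × 864 = 32.23 m/day.
Hydraulic gradient i = (70.92 − 67.03) / 1880 = 3.89 / 1880 = 0.002069.
Darcy flux q = K · i = 32.23 × 0.002069 = 0.06668 m/day.
Seepage velocity v = q / n_e = 0.06668 / 0.23 = 0.2899 m/day.
Travel time t = L / v = 1880 / 0.2899 = 6484 days = 17.75 years.

17.8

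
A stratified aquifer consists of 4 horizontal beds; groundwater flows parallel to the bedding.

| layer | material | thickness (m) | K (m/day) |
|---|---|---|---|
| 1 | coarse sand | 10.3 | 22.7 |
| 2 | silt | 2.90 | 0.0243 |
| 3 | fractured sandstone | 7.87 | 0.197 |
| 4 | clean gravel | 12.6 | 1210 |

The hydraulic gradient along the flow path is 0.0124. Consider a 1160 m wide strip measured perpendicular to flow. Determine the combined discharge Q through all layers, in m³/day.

Flow is parallel to layering, so each bed carries its own Darcy discharge and the transmissivities add.
Σ(K_i·b_i) = 22.7×10.3 + 0.0243×2.90 + 0.197×7.87 + 1210×12.6 = 15481 m²/day.
Hydraulic gradient i = 0.0124.
Q = Σ(K_i·b_i) · W · i = 15481 × 1160 × 0.01240 = 2.227e+05 m³/day.

223000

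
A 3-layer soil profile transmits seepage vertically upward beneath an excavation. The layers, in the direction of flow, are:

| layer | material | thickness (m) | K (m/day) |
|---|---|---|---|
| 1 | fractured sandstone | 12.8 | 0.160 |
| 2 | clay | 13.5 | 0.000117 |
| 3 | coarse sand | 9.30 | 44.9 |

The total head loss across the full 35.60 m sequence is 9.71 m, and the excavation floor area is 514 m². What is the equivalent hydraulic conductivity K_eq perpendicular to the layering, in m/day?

0.000308

Flow is perpendicular to layering, so the layers act in series and the equivalent K is the thickness-weighted harmonic mean.
Total thickness L = 12.8 + 13.5 + 9.30 = 35.60 m.
Σ(b_i/K_i) = 12.8/0.160 + 13.5/0.000117 + 9.30/44.9 = 1.155e+05 d.
K_eq = L / Σ(b_i/K_i) = 35.60 / 1.155e+05 = 0.0003083 m/day.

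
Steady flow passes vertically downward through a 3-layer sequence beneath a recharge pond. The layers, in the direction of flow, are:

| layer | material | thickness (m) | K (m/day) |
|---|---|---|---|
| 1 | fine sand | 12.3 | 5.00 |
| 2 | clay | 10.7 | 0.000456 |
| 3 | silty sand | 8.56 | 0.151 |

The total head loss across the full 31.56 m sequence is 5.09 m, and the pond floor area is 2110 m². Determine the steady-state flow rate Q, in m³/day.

0.457

Flow is perpendicular to layering, so the layers act in series and the equivalent K is the thickness-weighted harmonic mean.
Total thickness L = 12.3 + 10.7 + 8.56 = 31.56 m.
Σ(b_i/K_i) = 12.3/5.00 + 10.7/0.000456 + 8.56/0.151 = 23524 d.
K_eq = L / Σ(b_i/K_i) = 31.56 / 23524 = 0.001342 m/day.
Q = K_eq · A · (Δh/L) = 0.001342 × 2110 × (5.09/31.56) = 0.4565 m³/day.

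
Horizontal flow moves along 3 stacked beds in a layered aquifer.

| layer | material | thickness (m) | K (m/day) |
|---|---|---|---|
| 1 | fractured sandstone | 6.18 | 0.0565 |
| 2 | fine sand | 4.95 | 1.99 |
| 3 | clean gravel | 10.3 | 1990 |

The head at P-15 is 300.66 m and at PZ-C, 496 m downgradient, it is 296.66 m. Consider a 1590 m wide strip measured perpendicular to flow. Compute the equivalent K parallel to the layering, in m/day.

Flow is parallel to layering, so each bed carries its own Darcy discharge and the transmissivities add.
Σ(K_i·b_i) = 0.0565×6.18 + 1.99×4.95 + 1990×10.3 = 20507 m²/day.
Total thickness b = 21.43 m, so K_eq = Σ(K_i·b_i)/b = 956.9 m/day.

957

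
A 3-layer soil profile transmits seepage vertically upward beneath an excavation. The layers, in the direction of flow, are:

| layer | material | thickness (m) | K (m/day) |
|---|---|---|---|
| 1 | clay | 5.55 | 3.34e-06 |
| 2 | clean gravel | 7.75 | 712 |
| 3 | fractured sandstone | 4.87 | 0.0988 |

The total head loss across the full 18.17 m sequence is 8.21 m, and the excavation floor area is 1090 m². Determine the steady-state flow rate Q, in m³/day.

Flow is perpendicular to layering, so the layers act in series and the equivalent K is the thickness-weighted harmonic mean.
Total thickness L = 5.55 + 7.75 + 4.87 = 18.17 m.
Σ(b_i/K_i) = 5.55/3.34e-06 + 7.75/712 + 4.87/0.0988 = 1.662e+06 d.
K_eq = L / Σ(b_i/K_i) = 18.17 / 1.662e+06 = 1.093e-05 m/day.
Q = K_eq · A · (Δh/L) = 1.093e-05 × 1090 × (8.21/18.17) = 0.005385 m³/day.

0.00539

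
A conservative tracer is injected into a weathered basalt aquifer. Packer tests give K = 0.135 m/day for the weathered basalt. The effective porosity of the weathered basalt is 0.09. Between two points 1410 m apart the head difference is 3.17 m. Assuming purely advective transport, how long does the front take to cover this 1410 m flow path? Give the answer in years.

1140

Hydraulic gradient i = Δh / L = 3.17 / 1410 = 0.002248.
Darcy flux q = K · i = 0.1350 × 0.002248 = 0.0003035 m/day.
Seepage velocity v = q / n_e = 0.0003035 / 0.09 = 0.003372 m/day.
Travel time t = L / v = 1410 / 0.003372 = 4.181e+05 days = 1145 years.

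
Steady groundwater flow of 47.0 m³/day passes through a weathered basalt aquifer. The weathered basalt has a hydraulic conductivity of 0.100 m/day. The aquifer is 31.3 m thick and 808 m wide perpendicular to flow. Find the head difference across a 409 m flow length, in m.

Cross-sectional area A = 808 × 31.3 = 25290 m².
From Q = K·A·i, i = Q / (K·A) = 47.0 / (0.1000 × 25290) = 0.01858.
Head loss Δh = i · L = 0.01858 × 409 = 7.601 m.

7.60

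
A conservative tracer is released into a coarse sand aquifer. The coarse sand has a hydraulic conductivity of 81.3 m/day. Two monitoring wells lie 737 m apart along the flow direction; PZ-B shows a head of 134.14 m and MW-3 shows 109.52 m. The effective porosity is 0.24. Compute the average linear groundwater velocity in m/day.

Hydraulic gradient i = (134.14 − 109.52) / 737 = 24.62 / 737 = 0.03341.
Darcy flux q = K · i = 81.30 × 0.03341 = 2.716 m/day.
Seepage velocity v = q / n_e = 2.716 / 0.24 = 11.32 m/day.

11.3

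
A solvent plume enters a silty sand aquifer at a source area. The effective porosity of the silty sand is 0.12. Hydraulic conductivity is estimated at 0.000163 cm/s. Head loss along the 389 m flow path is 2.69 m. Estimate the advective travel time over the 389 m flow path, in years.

Convert K: 0.000163 cm/s × 864 = 0.1408 m/day.
Hydraulic gradient i = Δh / L = 2.69 / 389 = 0.006915.
Darcy flux q = K · i = 0.1408 × 0.006915 = 0.0009739 m/day.
Seepage velocity v = q / n_e = 0.0009739 / 0.12 = 0.008116 m/day.
Travel time t = L / v = 389 / 0.008116 = 47932 days = 131.2 years.

131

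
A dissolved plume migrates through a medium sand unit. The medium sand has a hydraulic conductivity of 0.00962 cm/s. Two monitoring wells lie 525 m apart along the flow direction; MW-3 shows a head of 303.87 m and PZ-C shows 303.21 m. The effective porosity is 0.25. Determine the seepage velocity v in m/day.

0.0418

Convert K: 0.00962 cm/s × 864 = 8.312 m/day.
Hydraulic gradient i = (303.87 − 303.21) / 525 = 0.66 / 525 = 0.001257.
Darcy flux q = K · i = 8.312 × 0.001257 = 0.01045 m/day.
Seepage velocity v = q / n_e = 0.01045 / 0.25 = 0.04180 m/day.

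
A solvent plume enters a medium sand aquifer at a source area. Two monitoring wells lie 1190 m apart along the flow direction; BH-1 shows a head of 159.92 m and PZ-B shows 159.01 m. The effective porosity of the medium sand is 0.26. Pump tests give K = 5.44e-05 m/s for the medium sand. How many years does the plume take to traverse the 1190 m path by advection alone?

236

Convert K: 5.44e-05 m/s × 86400 = 4.700 m/day.
Hydraulic gradient i = (159.92 − 159.01) / 1190 = 0.91 / 1190 = 0.0007647.
Darcy flux q = K · i = 4.700 × 0.0007647 = 0.003594 m/day.
Seepage velocity v = q / n_e = 0.003594 / 0.26 = 0.01382 m/day.
Travel time t = L / v = 1190 / 0.01382 = 86082 days = 235.7 years.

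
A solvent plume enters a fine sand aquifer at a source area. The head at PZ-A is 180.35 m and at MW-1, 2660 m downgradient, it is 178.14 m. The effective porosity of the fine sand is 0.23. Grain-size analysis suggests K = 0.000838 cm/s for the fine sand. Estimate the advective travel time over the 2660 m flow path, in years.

Convert K: 0.000838 cm/s × 864 = 0.7240 m/day.
Hydraulic gradient i = (180.35 − 178.14) / 2660 = 2.21 / 2660 = 0.0008308.
Darcy flux q = K · i = 0.7240 × 0.0008308 = 0.0006015 m/day.
Seepage velocity v = q / n_e = 0.0006015 / 0.23 = 0.002615 m/day.
Travel time t = L / v = 2660 / 0.002615 = 1.017e+06 days = 2785 years.

2780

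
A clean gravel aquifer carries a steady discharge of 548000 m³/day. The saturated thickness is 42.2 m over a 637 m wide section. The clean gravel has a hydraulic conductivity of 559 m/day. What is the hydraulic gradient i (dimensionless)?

Cross-sectional area A = 637 × 42.2 = 26881 m².
From Q = K·A·i, i = Q / (K·A) = 548000 / (559.0 × 26881) = 0.03647.

0.0365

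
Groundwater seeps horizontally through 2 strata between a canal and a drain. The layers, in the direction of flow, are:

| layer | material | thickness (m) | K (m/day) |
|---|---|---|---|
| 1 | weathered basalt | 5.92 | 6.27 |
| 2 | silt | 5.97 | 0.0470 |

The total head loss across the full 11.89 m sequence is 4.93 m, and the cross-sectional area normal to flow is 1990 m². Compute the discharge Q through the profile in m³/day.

76.7

Flow is perpendicular to layering, so the layers act in series and the equivalent K is the thickness-weighted harmonic mean.
Total thickness L = 5.92 + 5.97 = 11.89 m.
Σ(b_i/K_i) = 5.92/6.27 + 5.97/0.0470 = 128.0 d.
K_eq = L / Σ(b_i/K_i) = 11.89 / 128.0 = 0.09292 m/day.
Q = K_eq · A · (Δh/L) = 0.09292 × 1990 × (4.93/11.89) = 76.67 m³/day.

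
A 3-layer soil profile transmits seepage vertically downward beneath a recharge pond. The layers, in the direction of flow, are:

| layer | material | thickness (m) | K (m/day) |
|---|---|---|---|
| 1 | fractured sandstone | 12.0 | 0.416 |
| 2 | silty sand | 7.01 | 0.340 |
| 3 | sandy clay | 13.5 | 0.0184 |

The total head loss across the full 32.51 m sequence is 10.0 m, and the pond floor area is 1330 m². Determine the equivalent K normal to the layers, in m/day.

Flow is perpendicular to layering, so the layers act in series and the equivalent K is the thickness-weighted harmonic mean.
Total thickness L = 12.0 + 7.01 + 13.5 = 32.51 m.
Σ(b_i/K_i) = 12.0/0.416 + 7.01/0.340 + 13.5/0.0184 = 783.2 d.
K_eq = L / Σ(b_i/K_i) = 32.51 / 783.2 = 0.04151 m/day.

0.0415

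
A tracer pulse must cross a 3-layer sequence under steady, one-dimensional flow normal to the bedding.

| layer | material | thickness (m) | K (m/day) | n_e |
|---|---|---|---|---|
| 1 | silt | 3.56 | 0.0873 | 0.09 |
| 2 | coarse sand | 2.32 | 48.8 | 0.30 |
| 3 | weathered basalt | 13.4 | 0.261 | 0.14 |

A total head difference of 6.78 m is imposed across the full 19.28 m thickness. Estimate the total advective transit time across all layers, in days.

39.3

With flow normal to the layers, continuity requires the same specific discharge q through every layer.
Σ(b_i/K_i) = 3.56/0.0873 + 2.32/48.8 + 13.4/0.261 = 92.17 d.
q = Δh / Σ(b_i/K_i) = 6.78 / 92.17 = 0.07356 m/day.
In each layer the seepage velocity is v_i = q/n_i, so the layer transit time is t_i = b_i·n_i / q:
  layer 1 (silt): t_1 = 3.56 × 0.09 / 0.07356 = 4.356 d
  layer 2 (coarse sand): t_2 = 2.32 × 0.30 / 0.07356 = 9.461 d
  layer 3 (weathered basalt): t_3 = 13.4 × 0.14 / 0.07356 = 25.50 d
Total t = Σ t_i = 39.32 days.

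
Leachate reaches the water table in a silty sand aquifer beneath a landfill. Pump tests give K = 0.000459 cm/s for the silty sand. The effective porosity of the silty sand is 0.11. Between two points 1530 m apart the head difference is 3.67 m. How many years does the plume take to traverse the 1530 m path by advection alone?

484

Convert K: 0.000459 cm/s × 864 = 0.3966 m/day.
Hydraulic gradient i = Δh / L = 3.67 / 1530 = 0.002399.
Darcy flux q = K · i = 0.3966 × 0.002399 = 0.0009513 m/day.
Seepage velocity v = q / n_e = 0.0009513 / 0.11 = 0.008648 m/day.
Travel time t = L / v = 1530 / 0.008648 = 1.769e+05 days = 484.4 years.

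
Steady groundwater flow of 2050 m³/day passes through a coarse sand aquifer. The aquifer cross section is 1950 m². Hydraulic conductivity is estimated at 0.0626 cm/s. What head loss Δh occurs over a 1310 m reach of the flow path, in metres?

25.5

Convert K: 0.0626 cm/s × 864 = 54.09 m/day.
From Q = K·A·i, i = Q / (K·A) = 2050 / (54.09 × 1950) = 0.01944.
Head loss Δh = i · L = 0.01944 × 1310 = 25.46 m.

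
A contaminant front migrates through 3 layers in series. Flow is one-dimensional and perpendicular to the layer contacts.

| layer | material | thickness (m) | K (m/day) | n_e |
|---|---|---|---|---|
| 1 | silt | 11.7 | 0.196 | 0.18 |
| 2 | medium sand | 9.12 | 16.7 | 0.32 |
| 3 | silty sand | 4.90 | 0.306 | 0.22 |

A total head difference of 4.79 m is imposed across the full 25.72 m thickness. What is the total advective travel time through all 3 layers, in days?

With flow normal to the layers, continuity requires the same specific discharge q through every layer.
Σ(b_i/K_i) = 11.7/0.196 + 9.12/16.7 + 4.90/0.306 = 76.25 d.
q = Δh / Σ(b_i/K_i) = 4.79 / 76.25 = 0.06282 m/day.
In each layer the seepage velocity is v_i = q/n_i, so the layer transit time is t_i = b_i·n_i / q:
  layer 1 (silt): t_1 = 11.7 × 0.18 / 0.06282 = 33.53 d
  layer 2 (medium sand): t_2 = 9.12 × 0.32 / 0.06282 = 46.46 d
  layer 3 (silty sand): t_3 = 4.90 × 0.22 / 0.06282 = 17.16 d
Total t = Σ t_i = 97.15 days.

97.1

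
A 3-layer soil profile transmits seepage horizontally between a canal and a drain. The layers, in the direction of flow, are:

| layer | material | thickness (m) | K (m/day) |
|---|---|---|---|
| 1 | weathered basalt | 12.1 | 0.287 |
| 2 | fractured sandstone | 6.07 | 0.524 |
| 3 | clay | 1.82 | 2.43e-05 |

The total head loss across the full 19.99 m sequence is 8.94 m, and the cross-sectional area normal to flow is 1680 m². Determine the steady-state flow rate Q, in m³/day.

Flow is perpendicular to layering, so the layers act in series and the equivalent K is the thickness-weighted harmonic mean.
Total thickness L = 12.1 + 6.07 + 1.82 = 19.99 m.
Σ(b_i/K_i) = 12.1/0.287 + 6.07/0.524 + 1.82/2.43e-05 = 74951 d.
K_eq = L / Σ(b_i/K_i) = 19.99 / 74951 = 0.0002667 m/day.
Q = K_eq · A · (Δh/L) = 0.0002667 × 1680 × (8.94/19.99) = 0.2004 m³/day.

0.200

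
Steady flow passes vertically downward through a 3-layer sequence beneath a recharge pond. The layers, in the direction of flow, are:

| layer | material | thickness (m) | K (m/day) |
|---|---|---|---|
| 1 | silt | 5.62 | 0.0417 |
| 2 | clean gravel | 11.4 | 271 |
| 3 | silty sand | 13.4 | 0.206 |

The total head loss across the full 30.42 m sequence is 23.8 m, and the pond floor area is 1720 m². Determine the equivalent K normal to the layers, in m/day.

0.152

Flow is perpendicular to layering, so the layers act in series and the equivalent K is the thickness-weighted harmonic mean.
Total thickness L = 5.62 + 11.4 + 13.4 = 30.42 m.
Σ(b_i/K_i) = 5.62/0.0417 + 11.4/271 + 13.4/0.206 = 199.9 d.
K_eq = L / Σ(b_i/K_i) = 30.42 / 199.9 = 0.1522 m/day.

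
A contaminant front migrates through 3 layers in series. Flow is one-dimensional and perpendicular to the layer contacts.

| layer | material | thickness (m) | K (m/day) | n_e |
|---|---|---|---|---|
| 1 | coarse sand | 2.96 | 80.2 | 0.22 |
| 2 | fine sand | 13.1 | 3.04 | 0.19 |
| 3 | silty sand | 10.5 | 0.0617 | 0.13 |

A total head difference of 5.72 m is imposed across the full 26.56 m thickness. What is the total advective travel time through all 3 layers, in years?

With flow normal to the layers, continuity requires the same specific discharge q through every layer.
Σ(b_i/K_i) = 2.96/80.2 + 13.1/3.04 + 10.5/0.0617 = 174.5 d.
q = Δh / Σ(b_i/K_i) = 5.72 / 174.5 = 0.03277 m/day.
In each layer the seepage velocity is v_i = q/n_i, so the layer transit time is t_i = b_i·n_i / q:
  layer 1 (coarse sand): t_1 = 2.96 × 0.22 / 0.03277 = 19.87 d
  layer 2 (fine sand): t_2 = 13.1 × 0.19 / 0.03277 = 75.94 d
  layer 3 (silty sand): t_3 = 10.5 × 0.13 / 0.03277 = 41.65 d
Total t = Σ t_i = 137.5 days = 0.3763 years.

0.376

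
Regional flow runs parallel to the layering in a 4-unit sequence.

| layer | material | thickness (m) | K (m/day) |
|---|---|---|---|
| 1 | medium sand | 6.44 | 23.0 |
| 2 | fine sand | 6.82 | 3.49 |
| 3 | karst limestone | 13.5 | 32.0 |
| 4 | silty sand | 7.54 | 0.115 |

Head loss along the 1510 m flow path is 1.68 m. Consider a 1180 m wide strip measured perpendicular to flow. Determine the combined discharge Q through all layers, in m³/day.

Flow is parallel to layering, so each bed carries its own Darcy discharge and the transmissivities add.
Σ(K_i·b_i) = 23.0×6.44 + 3.49×6.82 + 32.0×13.5 + 0.115×7.54 = 604.8 m²/day.
Hydraulic gradient i = Δh / L = 1.68 / 1510 = 0.001113.
Q = Σ(K_i·b_i) · W · i = 604.8 × 1180 × 0.001113 = 794.0 m³/day.

794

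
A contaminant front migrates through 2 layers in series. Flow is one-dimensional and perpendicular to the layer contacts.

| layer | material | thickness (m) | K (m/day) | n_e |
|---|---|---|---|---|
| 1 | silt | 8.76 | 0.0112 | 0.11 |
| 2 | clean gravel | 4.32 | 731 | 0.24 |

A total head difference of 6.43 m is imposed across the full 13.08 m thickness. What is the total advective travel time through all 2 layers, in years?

0.666

With flow normal to the layers, continuity requires the same specific discharge q through every layer.
Σ(b_i/K_i) = 8.76/0.0112 + 4.32/731 = 782.1 d.
q = Δh / Σ(b_i/K_i) = 6.43 / 782.1 = 0.008221 m/day.
In each layer the seepage velocity is v_i = q/n_i, so the layer transit time is t_i = b_i·n_i / q:
  layer 1 (silt): t_1 = 8.76 × 0.11 / 0.008221 = 117.2 d
  layer 2 (clean gravel): t_2 = 4.32 × 0.24 / 0.008221 = 126.1 d
Total t = Σ t_i = 243.3 days = 0.6662 years.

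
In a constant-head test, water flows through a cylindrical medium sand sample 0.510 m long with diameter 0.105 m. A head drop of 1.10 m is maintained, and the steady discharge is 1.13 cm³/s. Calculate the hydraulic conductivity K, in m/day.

Cross-sectional area A = π·(d/2)² = π × (0.105/2)² = 0.008659 m².
Convert discharge: 1.13 cm³/s = 1.130e-06 m³/s.
Darcy's law rearranged: K = Q·L / (A·Δh) = 1.130e-06 × 0.510 / (0.008659 × 1.10) = 6.050e-05 m/s = 5.228 m/day.

5.23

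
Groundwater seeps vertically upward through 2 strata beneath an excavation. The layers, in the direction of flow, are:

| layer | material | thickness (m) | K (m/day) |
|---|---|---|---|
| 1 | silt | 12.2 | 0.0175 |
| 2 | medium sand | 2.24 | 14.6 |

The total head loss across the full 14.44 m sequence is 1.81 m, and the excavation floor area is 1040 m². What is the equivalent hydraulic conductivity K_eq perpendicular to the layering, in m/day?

0.0207

Flow is perpendicular to layering, so the layers act in series and the equivalent K is the thickness-weighted harmonic mean.
Total thickness L = 12.2 + 2.24 = 14.44 m.
Σ(b_i/K_i) = 12.2/0.0175 + 2.24/14.6 = 697.3 d.
K_eq = L / Σ(b_i/K_i) = 14.44 / 697.3 = 0.02071 m/day.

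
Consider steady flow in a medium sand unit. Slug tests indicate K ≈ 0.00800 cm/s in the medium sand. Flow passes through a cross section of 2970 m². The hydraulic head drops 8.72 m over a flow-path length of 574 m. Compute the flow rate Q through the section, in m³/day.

Convert K: 0.00800 cm/s × 864 = 6.912 m/day.
Hydraulic gradient i = Δh / L = 8.72 / 574 = 0.01519.
Darcy's law: Q = K · A · i = 6.912 × 2970 × 0.01519 = 311.9 m³/day.

312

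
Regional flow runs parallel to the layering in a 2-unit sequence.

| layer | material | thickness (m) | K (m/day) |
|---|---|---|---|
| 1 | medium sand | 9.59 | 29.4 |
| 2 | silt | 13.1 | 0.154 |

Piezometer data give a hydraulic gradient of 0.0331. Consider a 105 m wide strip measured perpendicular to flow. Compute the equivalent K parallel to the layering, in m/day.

Flow is parallel to layering, so each bed carries its own Darcy discharge and the transmissivities add.
Σ(K_i·b_i) = 29.4×9.59 + 0.154×13.1 = 284.0 m²/day.
Total thickness b = 22.69 m, so K_eq = Σ(K_i·b_i)/b = 12.51 m/day.

12.5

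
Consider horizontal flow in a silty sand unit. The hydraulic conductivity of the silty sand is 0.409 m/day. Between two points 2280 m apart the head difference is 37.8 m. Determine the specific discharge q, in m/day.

Hydraulic gradient i = Δh / L = 37.8 / 2280 = 0.01658.
Specific discharge q = K · i = 0.4090 × 0.01658 = 0.006781 m/day.

0.00678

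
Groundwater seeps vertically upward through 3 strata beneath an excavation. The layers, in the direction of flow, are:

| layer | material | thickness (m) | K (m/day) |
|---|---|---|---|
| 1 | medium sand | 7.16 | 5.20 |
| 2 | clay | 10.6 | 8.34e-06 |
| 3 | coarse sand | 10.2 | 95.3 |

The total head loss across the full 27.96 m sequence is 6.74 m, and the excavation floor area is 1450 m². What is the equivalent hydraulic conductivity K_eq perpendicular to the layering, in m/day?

2.20e-05

Flow is perpendicular to layering, so the layers act in series and the equivalent K is the thickness-weighted harmonic mean.
Total thickness L = 7.16 + 10.6 + 10.2 = 27.96 m.
Σ(b_i/K_i) = 7.16/5.20 + 10.6/8.34e-06 + 10.2/95.3 = 1.271e+06 d.
K_eq = L / Σ(b_i/K_i) = 27.96 / 1.271e+06 = 2.200e-05 m/day.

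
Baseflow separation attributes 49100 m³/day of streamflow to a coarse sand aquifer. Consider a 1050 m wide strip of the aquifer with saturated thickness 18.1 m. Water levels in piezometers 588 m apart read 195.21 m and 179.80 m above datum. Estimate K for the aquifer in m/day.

Cross-sectional area A = 1050 × 18.1 = 19005 m².
Hydraulic gradient i = (195.21 − 179.80) / 588 = 15.41 / 588 = 0.02621.
From Q = K·A·i, K = Q / (A·i) = 49100 / (19005 × 0.02621) = 98.58 m/day.

98.6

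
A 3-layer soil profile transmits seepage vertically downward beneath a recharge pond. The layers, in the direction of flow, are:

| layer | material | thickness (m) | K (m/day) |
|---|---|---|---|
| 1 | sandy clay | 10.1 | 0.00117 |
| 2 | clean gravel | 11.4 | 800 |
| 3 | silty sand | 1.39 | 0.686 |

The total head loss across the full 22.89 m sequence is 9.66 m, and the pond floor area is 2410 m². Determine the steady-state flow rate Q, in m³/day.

2.70

Flow is perpendicular to layering, so the layers act in series and the equivalent K is the thickness-weighted harmonic mean.
Total thickness L = 10.1 + 11.4 + 1.39 = 22.89 m.
Σ(b_i/K_i) = 10.1/0.00117 + 11.4/800 + 1.39/0.686 = 8635 d.
K_eq = L / Σ(b_i/K_i) = 22.89 / 8635 = 0.002651 m/day.
Q = K_eq · A · (Δh/L) = 0.002651 × 2410 × (9.66/22.89) = 2.696 m³/day.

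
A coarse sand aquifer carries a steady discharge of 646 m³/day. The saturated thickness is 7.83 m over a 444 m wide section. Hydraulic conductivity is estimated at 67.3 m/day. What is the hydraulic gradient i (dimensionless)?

Cross-sectional area A = 444 × 7.83 = 3477 m².
From Q = K·A·i, i = Q / (K·A) = 646 / (67.30 × 3477) = 0.002761.

0.00276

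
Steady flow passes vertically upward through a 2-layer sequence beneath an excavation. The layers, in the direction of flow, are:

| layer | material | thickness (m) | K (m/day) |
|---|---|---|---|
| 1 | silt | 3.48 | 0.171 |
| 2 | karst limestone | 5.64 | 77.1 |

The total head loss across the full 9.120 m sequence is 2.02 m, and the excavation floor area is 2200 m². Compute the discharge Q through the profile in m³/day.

218

Flow is perpendicular to layering, so the layers act in series and the equivalent K is the thickness-weighted harmonic mean.
Total thickness L = 3.48 + 5.64 = 9.120 m.
Σ(b_i/K_i) = 3.48/0.171 + 5.64/77.1 = 20.42 d.
K_eq = L / Σ(b_i/K_i) = 9.120 / 20.42 = 0.4465 m/day.
Q = K_eq · A · (Δh/L) = 0.4465 × 2200 × (2.02/9.120) = 217.6 m³/day.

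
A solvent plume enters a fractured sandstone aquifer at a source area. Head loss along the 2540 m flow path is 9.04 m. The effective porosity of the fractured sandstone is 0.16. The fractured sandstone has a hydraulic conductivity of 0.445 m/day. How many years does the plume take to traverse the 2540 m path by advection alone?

703

Hydraulic gradient i = Δh / L = 9.04 / 2540 = 0.003559.
Darcy flux q = K · i = 0.4450 × 0.003559 = 0.001584 m/day.
Seepage velocity v = q / n_e = 0.001584 / 0.16 = 0.009899 m/day.
Travel time t = L / v = 2540 / 0.009899 = 2.566e+05 days = 702.5 years.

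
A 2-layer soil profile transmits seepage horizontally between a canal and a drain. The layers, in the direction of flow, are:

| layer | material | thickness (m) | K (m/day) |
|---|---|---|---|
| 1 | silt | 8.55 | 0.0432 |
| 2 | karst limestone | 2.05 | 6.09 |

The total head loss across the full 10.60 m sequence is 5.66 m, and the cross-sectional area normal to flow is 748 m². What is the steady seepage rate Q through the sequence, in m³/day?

21.4

Flow is perpendicular to layering, so the layers act in series and the equivalent K is the thickness-weighted harmonic mean.
Total thickness L = 8.55 + 2.05 = 10.60 m.
Σ(b_i/K_i) = 8.55/0.0432 + 2.05/6.09 = 198.3 d.
K_eq = L / Σ(b_i/K_i) = 10.60 / 198.3 = 0.05347 m/day.
Q = K_eq · A · (Δh/L) = 0.05347 × 748 × (5.66/10.60) = 21.35 m³/day.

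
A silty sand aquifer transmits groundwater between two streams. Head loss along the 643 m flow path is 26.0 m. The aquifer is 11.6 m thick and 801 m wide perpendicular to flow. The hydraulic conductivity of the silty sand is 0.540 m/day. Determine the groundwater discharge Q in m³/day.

Cross-sectional area A = 801 × 11.6 = 9292 m².
Hydraulic gradient i = Δh / L = 26.0 / 643 = 0.04044.
Darcy's law: Q = K · A · i = 0.5400 × 9292 × 0.04044 = 202.9 m³/day.

203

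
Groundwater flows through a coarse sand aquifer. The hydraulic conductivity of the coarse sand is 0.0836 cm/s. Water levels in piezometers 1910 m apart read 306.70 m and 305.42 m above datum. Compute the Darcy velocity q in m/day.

0.0484

Convert K: 0.0836 cm/s × 864 = 72.23 m/day.
Hydraulic gradient i = (306.70 − 305.42) / 1910 = 1.28 / 1910 = 0.0006702.
Specific discharge q = K · i = 72.23 × 0.0006702 = 0.04841 m/day.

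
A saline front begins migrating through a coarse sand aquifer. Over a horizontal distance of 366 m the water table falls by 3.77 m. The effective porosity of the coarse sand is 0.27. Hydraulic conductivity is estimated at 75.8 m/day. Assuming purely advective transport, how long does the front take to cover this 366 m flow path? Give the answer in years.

0.347

Hydraulic gradient i = Δh / L = 3.77 / 366 = 0.01030.
Darcy flux q = K · i = 75.80 × 0.01030 = 0.7808 m/day.
Seepage velocity v = q / n_e = 0.7808 / 0.27 = 2.892 m/day.
Travel time t = L / v = 366 / 2.892 = 126.6 days = 0.3465 years.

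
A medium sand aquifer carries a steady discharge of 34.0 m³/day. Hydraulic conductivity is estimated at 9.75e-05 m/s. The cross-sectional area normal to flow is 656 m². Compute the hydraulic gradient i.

0.00615

Convert K: 9.75e-05 m/s × 86400 = 8.424 m/day.
From Q = K·A·i, i = Q / (K·A) = 34.0 / (8.424 × 656.0) = 0.006153.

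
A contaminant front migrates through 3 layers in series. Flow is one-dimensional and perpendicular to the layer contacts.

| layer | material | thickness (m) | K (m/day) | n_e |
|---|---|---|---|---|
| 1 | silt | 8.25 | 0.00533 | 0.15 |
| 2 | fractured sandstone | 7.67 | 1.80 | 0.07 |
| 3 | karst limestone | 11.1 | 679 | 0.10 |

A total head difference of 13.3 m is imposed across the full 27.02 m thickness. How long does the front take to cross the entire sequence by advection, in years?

0.922

With flow normal to the layers, continuity requires the same specific discharge q through every layer.
Σ(b_i/K_i) = 8.25/0.00533 + 7.67/1.80 + 11.1/679 = 1552 d.
q = Δh / Σ(b_i/K_i) = 13.3 / 1552 = 0.008569 m/day.
In each layer the seepage velocity is v_i = q/n_i, so the layer transit time is t_i = b_i·n_i / q:
  layer 1 (silt): t_1 = 8.25 × 0.15 / 0.008569 = 144.4 d
  layer 2 (fractured sandstone): t_2 = 7.67 × 0.07 / 0.008569 = 62.66 d
  layer 3 (karst limestone): t_3 = 11.1 × 0.10 / 0.008569 = 129.5 d
Total t = Σ t_i = 336.6 days = 0.9216 years.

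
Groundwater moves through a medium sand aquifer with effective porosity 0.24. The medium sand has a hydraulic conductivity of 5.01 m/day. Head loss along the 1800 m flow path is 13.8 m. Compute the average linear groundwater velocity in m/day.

0.160

Hydraulic gradient i = Δh / L = 13.8 / 1800 = 0.007667.
Darcy flux q = K · i = 5.010 × 0.007667 = 0.03841 m/day.
Seepage velocity v = q / n_e = 0.03841 / 0.24 = 0.1600 m/day.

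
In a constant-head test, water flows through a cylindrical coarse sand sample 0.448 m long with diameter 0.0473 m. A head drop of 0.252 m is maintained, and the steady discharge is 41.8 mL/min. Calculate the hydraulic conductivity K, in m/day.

60.9

Cross-sectional area A = π·(d/2)² = π × (0.0473/2)² = 0.001757 m².
Convert discharge: 41.8 mL/min = 6.967e-07 m³/s.
Darcy's law rearranged: K = Q·L / (A·Δh) = 6.967e-07 × 0.448 / (0.001757 × 0.252) = 0.0007048 m/s = 60.90 m/day.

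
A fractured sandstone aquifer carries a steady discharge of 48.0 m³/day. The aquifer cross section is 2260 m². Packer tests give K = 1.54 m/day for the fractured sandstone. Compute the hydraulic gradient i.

0.0138

From Q = K·A·i, i = Q / (K·A) = 48.0 / (1.540 × 2260) = 0.01379.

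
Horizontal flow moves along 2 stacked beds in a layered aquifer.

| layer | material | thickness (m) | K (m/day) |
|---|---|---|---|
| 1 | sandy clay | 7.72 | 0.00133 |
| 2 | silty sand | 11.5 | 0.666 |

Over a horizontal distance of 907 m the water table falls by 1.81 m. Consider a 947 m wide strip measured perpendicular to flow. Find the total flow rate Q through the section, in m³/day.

14.5

Flow is parallel to layering, so each bed carries its own Darcy discharge and the transmissivities add.
Σ(K_i·b_i) = 0.00133×7.72 + 0.666×11.5 = 7.669 m²/day.
Hydraulic gradient i = Δh / L = 1.81 / 907 = 0.001996.
Q = Σ(K_i·b_i) · W · i = 7.669 × 947 × 0.001996 = 14.49 m³/day.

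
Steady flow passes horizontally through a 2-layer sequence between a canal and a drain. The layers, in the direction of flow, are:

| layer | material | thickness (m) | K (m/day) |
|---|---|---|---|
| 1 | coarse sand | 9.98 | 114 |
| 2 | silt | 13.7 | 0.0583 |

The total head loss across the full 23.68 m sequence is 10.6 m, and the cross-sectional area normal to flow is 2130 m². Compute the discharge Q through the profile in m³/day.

Flow is perpendicular to layering, so the layers act in series and the equivalent K is the thickness-weighted harmonic mean.
Total thickness L = 9.98 + 13.7 = 23.68 m.
Σ(b_i/K_i) = 9.98/114 + 13.7/0.0583 = 235.1 d.
K_eq = L / Σ(b_i/K_i) = 23.68 / 235.1 = 0.1007 m/day.
Q = K_eq · A · (Δh/L) = 0.1007 × 2130 × (10.6/23.68) = 96.04 m³/day.

96.0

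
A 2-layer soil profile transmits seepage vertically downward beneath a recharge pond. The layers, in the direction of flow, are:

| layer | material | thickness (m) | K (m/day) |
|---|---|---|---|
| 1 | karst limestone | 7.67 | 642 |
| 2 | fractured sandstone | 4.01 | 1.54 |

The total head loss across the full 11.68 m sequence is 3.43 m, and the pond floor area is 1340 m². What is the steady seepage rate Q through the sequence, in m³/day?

Flow is perpendicular to layering, so the layers act in series and the equivalent K is the thickness-weighted harmonic mean.
Total thickness L = 7.67 + 4.01 = 11.68 m.
Σ(b_i/K_i) = 7.67/642 + 4.01/1.54 = 2.616 d.
K_eq = L / Σ(b_i/K_i) = 11.68 / 2.616 = 4.465 m/day.
Q = K_eq · A · (Δh/L) = 4.465 × 1340 × (3.43/11.68) = 1757 m³/day.

1760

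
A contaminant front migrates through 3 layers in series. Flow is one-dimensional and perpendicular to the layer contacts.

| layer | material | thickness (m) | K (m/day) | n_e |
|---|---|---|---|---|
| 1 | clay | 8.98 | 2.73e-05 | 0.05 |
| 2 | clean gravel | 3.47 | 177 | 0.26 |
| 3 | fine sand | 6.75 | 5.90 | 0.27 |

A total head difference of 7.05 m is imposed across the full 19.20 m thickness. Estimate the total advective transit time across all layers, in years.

With flow normal to the layers, continuity requires the same specific discharge q through every layer.
Σ(b_i/K_i) = 8.98/2.73e-05 + 3.47/177 + 6.75/5.90 = 3.289e+05 d.
q = Δh / Σ(b_i/K_i) = 7.05 / 3.289e+05 = 2.143e-05 m/day.
In each layer the seepage velocity is v_i = q/n_i, so the layer transit time is t_i = b_i·n_i / q:
  layer 1 (clay): t_1 = 8.98 × 0.05 / 2.143e-05 = 20949 d
  layer 2 (clean gravel): t_2 = 3.47 × 0.26 / 2.143e-05 = 42095 d
  layer 3 (fine sand): t_3 = 6.75 × 0.27 / 2.143e-05 = 85034 d
Total t = Σ t_i = 1.481e+05 days = 405.4 years.

405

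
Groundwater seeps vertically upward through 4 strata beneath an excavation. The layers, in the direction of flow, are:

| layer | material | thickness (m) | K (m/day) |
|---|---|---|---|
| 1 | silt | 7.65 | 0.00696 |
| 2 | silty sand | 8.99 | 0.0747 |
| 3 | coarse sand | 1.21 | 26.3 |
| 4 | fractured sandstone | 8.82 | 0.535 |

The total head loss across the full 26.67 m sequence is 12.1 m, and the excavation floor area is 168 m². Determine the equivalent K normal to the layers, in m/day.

0.0216

Flow is perpendicular to layering, so the layers act in series and the equivalent K is the thickness-weighted harmonic mean.
Total thickness L = 7.65 + 8.99 + 1.21 + 8.82 = 26.67 m.
Σ(b_i/K_i) = 7.65/0.00696 + 8.99/0.0747 + 1.21/26.3 + 8.82/0.535 = 1236 d.
K_eq = L / Σ(b_i/K_i) = 26.67 / 1236 = 0.02158 m/day.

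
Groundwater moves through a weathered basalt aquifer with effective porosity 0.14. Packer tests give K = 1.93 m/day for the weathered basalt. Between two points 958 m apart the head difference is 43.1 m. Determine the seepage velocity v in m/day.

Hydraulic gradient i = Δh / L = 43.1 / 958 = 0.04499.
Darcy flux q = K · i = 1.930 × 0.04499 = 0.08683 m/day.
Seepage velocity v = q / n_e = 0.08683 / 0.14 = 0.6202 m/day.

0.620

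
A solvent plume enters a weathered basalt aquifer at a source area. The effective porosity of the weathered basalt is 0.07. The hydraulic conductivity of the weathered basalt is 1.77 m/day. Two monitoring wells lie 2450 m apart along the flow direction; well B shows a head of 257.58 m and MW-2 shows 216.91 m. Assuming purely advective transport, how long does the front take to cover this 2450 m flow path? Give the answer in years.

16.0

Hydraulic gradient i = (257.58 − 216.91) / 2450 = 40.67 / 2450 = 0.01660.
Darcy flux q = K · i = 1.770 × 0.01660 = 0.02938 m/day.
Seepage velocity v = q / n_e = 0.02938 / 0.07 = 0.4197 m/day.
Travel time t = L / v = 2450 / 0.4197 = 5837 days = 15.98 years.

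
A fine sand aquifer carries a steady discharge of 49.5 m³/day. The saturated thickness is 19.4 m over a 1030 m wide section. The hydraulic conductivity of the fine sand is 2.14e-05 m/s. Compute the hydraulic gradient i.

0.00134

Convert K: 2.14e-05 m/s × 86400 = 1.849 m/day.
Cross-sectional area A = 1030 × 19.4 = 19982 m².
From Q = K·A·i, i = Q / (K·A) = 49.5 / (1.849 × 19982) = 0.001340.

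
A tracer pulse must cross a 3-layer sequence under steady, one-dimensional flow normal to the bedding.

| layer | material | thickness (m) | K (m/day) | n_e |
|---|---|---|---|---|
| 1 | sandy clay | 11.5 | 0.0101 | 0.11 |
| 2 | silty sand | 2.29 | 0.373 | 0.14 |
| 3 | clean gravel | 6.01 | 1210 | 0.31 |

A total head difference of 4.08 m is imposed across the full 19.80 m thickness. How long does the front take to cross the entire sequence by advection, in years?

2.65

With flow normal to the layers, continuity requires the same specific discharge q through every layer.
Σ(b_i/K_i) = 11.5/0.0101 + 2.29/0.373 + 6.01/1210 = 1145 d.
q = Δh / Σ(b_i/K_i) = 4.08 / 1145 = 0.003564 m/day.
In each layer the seepage velocity is v_i = q/n_i, so the layer transit time is t_i = b_i·n_i / q:
  layer 1 (sandy clay): t_1 = 11.5 × 0.11 / 0.003564 = 354.9 d
  layer 2 (silty sand): t_2 = 2.29 × 0.14 / 0.003564 = 89.95 d
  layer 3 (clean gravel): t_3 = 6.01 × 0.31 / 0.003564 = 522.7 d
Total t = Σ t_i = 967.6 days = 2.649 years.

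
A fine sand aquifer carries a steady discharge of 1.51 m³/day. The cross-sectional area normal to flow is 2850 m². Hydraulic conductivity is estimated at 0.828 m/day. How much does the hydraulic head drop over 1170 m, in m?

From Q = K·A·i, i = Q / (K·A) = 1.51 / (0.8280 × 2850) = 0.0006399.
Head loss Δh = i · L = 0.0006399 × 1170 = 0.7487 m.

0.749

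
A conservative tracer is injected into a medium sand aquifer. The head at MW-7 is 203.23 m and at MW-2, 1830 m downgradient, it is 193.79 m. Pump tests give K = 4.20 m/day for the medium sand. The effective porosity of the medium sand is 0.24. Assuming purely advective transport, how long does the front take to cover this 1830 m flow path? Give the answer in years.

55.5

Hydraulic gradient i = (203.23 − 193.79) / 1830 = 9.44 / 1830 = 0.005158.
Darcy flux q = K · i = 4.200 × 0.005158 = 0.02167 m/day.
Seepage velocity v = q / n_e = 0.02167 / 0.24 = 0.09027 m/day.
Travel time t = L / v = 1830 / 0.09027 = 20272 days = 55.50 years.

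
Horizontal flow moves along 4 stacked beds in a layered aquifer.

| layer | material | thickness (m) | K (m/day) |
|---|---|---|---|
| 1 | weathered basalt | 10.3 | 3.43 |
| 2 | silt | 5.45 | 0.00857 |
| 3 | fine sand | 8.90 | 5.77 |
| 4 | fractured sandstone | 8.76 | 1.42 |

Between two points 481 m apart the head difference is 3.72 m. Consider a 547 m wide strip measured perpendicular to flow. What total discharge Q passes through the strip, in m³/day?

Flow is parallel to layering, so each bed carries its own Darcy discharge and the transmissivities add.
Σ(K_i·b_i) = 3.43×10.3 + 0.00857×5.45 + 5.77×8.90 + 1.42×8.76 = 99.17 m²/day.
Hydraulic gradient i = Δh / L = 3.72 / 481 = 0.007734.
Q = Σ(K_i·b_i) · W · i = 99.17 × 547 × 0.007734 = 419.5 m³/day.

420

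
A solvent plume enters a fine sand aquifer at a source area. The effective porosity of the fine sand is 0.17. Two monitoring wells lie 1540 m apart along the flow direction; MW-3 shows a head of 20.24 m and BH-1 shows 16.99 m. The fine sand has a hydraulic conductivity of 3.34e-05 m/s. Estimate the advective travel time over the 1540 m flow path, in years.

Convert K: 3.34e-05 m/s × 86400 = 2.886 m/day.
Hydraulic gradient i = (20.24 − 16.99) / 1540 = 3.25 / 1540 = 0.002110.
Darcy flux q = K · i = 2.886 × 0.002110 = 0.006090 m/day.
Seepage velocity v = q / n_e = 0.006090 / 0.17 = 0.03582 m/day.
Travel time t = L / v = 1540 / 0.03582 = 42988 days = 117.7 years.

118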